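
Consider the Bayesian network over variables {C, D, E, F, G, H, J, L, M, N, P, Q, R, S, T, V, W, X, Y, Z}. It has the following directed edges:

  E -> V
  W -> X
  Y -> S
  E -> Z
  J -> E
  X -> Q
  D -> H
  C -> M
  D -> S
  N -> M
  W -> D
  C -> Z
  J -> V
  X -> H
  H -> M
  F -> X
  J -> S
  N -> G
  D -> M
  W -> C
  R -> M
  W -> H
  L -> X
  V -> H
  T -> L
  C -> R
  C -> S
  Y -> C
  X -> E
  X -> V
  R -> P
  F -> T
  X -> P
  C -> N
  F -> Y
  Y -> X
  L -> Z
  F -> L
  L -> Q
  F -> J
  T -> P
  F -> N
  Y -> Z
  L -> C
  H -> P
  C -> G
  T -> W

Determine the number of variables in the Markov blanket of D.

11

D's parents: W.
D's children: H, M, S.
Parents of each child, excluding D:
  S also has parents C, J, Y.
  parents(H) \ {D} = {V, W, X}.
  parents(M) \ {D} = {C, H, N, R}.
MB(D) = {C, H, J, M, N, R, S, V, W, X, Y}, which has 11 nodes.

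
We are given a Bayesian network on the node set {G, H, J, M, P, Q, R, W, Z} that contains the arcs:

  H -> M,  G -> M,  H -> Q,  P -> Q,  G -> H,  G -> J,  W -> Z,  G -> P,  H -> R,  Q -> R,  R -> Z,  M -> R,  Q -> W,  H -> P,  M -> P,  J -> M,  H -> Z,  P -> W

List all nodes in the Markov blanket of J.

J has parent G.
Ch(J) = {M}.
For each child, the remaining parents (spouses of J):
  M also has parents G, H.
MB(J) = {G, H, M}.

{G, H, M}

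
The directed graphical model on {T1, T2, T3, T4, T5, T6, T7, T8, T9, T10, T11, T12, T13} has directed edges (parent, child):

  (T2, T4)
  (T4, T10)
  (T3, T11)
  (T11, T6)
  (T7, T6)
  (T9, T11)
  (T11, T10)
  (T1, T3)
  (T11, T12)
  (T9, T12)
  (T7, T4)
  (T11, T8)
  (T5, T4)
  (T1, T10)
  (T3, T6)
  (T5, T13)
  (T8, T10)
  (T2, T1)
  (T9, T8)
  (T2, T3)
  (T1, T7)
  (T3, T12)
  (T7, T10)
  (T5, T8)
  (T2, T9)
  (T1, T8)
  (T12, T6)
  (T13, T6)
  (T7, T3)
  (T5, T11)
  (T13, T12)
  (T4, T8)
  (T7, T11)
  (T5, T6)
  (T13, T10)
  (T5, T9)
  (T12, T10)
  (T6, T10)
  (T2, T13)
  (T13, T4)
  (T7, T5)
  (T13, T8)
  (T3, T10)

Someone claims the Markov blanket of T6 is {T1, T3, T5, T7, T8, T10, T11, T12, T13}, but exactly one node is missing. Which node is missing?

Pa(T6) = {T3, T5, T7, T11, T12, T13}.
Children of T6: T10.
For each child, the remaining parents (spouses of T6):
  T10's other parents are T1, T3, T4, T7, T8, T11, T12, T13.
MB(T6) = {T1, T3, T4, T5, T7, T8, T10, T11, T12, T13}.
Comparing with the claimed set, T4 is missing.

T4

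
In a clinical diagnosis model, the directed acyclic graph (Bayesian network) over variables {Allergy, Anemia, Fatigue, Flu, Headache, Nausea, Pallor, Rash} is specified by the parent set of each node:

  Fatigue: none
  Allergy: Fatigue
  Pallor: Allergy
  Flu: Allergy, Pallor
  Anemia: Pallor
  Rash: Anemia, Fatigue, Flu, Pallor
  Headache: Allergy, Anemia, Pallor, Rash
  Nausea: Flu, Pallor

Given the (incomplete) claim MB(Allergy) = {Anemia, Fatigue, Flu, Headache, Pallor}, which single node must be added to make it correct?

Parents of Allergy: Fatigue.
Allergy has children Flu, Headache, Pallor.
Parents of each child, excluding Allergy:
  Pallor: no additional parents.
  parents(Flu) \ {Allergy} = {Pallor}.
  parents(Headache) \ {Allergy} = {Anemia, Pallor, Rash}.
MB(Allergy) = {Anemia, Fatigue, Flu, Headache, Pallor, Rash}.
Comparing with the claimed set, Rash is missing.

Rash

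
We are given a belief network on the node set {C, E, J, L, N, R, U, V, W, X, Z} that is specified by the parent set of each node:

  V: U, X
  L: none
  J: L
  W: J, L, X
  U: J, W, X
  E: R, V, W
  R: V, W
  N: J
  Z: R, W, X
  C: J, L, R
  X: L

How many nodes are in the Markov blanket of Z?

3

Recall MB(v) = parents ∪ children ∪ spouses, where spouses are the other parents of v's children.
Parents of Z: R, W, X.
Ch(Z) = {}.
With no children, Z has no spouses; the co-parent set is empty.
MB(Z) = {R, W, X}, which has 3 nodes.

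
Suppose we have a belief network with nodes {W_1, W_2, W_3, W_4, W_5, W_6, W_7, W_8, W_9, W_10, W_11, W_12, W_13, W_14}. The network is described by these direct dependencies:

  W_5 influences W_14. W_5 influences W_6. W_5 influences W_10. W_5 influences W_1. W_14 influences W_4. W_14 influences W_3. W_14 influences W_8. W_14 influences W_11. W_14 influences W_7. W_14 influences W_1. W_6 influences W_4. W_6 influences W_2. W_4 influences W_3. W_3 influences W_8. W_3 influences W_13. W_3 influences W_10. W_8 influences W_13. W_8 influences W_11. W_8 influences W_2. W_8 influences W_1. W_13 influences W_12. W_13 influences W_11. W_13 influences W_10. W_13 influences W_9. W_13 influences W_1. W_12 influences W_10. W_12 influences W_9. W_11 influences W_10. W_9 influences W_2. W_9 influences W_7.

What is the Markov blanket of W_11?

{W_3, W_5, W_8, W_10, W_12, W_13, W_14}

By definition, MB(W_11) is built from W_11's parents, W_11's children, and the co-parents of W_11.
W_11's parents: W_8, W_13, W_14.
W_11 has child W_10.
For each child, the remaining parents (spouses of W_11):
  parents(W_10) \ {W_11} = {W_3, W_5, W_12, W_13}.
MB(W_11) = {W_3, W_5, W_8, W_10, W_12, W_13, W_14}.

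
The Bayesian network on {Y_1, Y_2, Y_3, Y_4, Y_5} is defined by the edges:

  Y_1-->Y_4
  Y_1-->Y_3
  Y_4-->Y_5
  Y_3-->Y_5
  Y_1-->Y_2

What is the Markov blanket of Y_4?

A node's Markov blanket = Pa ∪ Ch ∪ (parents of Ch other than the node itself).
Pa(Y_4) = {Y_1}.
Ch(Y_4) = {Y_5}.
Parents of each child, excluding Y_4:
  Y_5 also has parent Y_3.
MB(Y_4) = {Y_1, Y_3, Y_5}.

{Y_1, Y_3, Y_5}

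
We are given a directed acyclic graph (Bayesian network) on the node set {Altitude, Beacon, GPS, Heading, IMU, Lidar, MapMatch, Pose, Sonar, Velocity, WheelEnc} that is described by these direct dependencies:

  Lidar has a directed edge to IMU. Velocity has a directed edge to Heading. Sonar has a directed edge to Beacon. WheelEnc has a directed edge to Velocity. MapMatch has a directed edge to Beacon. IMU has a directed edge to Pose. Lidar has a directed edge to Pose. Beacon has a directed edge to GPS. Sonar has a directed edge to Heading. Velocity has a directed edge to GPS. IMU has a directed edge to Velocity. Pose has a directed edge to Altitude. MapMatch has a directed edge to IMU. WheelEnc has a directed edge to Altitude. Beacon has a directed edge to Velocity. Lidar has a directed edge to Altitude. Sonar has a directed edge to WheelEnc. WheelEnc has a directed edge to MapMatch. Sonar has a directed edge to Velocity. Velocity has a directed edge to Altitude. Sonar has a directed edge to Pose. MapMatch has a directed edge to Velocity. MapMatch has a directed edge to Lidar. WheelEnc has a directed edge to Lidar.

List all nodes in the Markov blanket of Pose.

Recall MB(v) = parents ∪ children ∪ spouses, where spouses are the other parents of v's children.
Pa(Pose) = {IMU, Lidar, Sonar}.
Ch(Pose) = {Altitude}.
For each child, the remaining parents (spouses of Pose):
  Altitude: Lidar, Velocity, WheelEnc
MB(Pose) = {Altitude, IMU, Lidar, Sonar, Velocity, WheelEnc}.

{Altitude, IMU, Lidar, Sonar, Velocity, WheelEnc}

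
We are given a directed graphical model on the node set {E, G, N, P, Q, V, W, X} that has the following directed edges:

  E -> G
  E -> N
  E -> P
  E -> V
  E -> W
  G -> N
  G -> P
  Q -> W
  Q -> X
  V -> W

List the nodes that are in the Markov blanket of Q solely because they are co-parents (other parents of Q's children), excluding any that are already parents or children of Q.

Children of Q: W, X.
  W's other parents are E, V.
  X: no additional parents.
Excluding nodes already adjacent to Q (W, X), the co-parent-only contribution is {E, V}.

{E, V}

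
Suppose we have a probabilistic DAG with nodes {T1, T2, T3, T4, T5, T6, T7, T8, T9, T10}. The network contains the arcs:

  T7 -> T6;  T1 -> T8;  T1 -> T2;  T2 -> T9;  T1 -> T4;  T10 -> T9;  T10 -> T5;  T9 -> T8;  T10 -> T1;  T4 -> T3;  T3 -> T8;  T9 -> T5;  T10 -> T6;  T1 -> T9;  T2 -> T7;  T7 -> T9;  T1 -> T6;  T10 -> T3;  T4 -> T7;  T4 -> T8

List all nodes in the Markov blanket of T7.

Recall MB(v) = parents ∪ children ∪ spouses, where spouses are the other parents of v's children.
Pa(T7) = {T2, T4}.
Ch(T7) = {T6, T9}.
Co-parents of T7 (other parents of its children):
  T9: T1, T2, T10
  T6: T1, T10
So the Markov blanket of T7 is {T1, T2, T4, T6, T9, T10}.

{T1, T2, T4, T6, T9, T10}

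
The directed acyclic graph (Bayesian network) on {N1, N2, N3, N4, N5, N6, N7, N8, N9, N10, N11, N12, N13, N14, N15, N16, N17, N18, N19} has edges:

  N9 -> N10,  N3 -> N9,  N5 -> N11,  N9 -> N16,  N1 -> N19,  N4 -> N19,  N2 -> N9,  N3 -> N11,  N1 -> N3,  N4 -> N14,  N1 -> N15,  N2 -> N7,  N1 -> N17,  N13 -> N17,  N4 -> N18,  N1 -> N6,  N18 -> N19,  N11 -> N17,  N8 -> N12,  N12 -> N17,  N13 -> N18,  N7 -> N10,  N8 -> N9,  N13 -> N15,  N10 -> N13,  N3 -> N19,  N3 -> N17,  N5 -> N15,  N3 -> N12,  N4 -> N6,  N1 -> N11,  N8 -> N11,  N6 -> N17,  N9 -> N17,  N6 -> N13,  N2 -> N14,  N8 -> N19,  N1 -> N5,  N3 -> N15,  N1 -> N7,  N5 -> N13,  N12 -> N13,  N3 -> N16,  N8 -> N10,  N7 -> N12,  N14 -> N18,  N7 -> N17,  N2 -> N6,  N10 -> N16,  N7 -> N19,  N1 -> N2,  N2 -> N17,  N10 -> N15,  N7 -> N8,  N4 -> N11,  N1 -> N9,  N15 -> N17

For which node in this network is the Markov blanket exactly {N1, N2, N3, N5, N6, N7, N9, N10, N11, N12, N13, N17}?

The target node must have every member of {N1, N2, N3, N5, N6, N7, N9, N10, N11, N12, N13, N17} as a parent, child, or co-parent, and no others.
Parents of N15: N1, N3, N5, N10, N13; children: N17; co-parents: N1, N2, N3, N6, N7, N9, N11, N12, N13.
These exactly cover the given set, so the node is N15.

N15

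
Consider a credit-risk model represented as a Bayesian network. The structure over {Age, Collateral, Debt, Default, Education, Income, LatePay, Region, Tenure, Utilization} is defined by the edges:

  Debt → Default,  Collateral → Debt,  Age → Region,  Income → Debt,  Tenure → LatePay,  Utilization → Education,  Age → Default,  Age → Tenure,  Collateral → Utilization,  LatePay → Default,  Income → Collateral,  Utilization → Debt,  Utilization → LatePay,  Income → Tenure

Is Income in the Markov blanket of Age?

Yes

Income is a co-parent of Age: both are parents of Tenure.
So Income ∈ MB(Age).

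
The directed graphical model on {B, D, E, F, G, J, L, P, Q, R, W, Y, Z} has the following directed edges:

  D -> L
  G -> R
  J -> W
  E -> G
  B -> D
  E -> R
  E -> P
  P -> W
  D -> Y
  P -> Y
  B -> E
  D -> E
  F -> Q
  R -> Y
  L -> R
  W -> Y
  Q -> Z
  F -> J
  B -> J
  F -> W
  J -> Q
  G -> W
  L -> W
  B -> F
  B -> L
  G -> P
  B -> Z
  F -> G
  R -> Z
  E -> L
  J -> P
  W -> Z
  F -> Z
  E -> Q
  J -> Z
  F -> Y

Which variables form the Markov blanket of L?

{B, D, E, F, G, J, P, R, W}

L has children R, W.
Pa(L) = {B, D, E}.
Other parents of L's children:
  R's other parents are E, G.
  parents(W) \ {L} = {F, G, J, P}.
Union: {B, D, E} ∪ {R, W} ∪ {E, F, G, J, P} = {B, D, E, F, G, J, P, R, W}.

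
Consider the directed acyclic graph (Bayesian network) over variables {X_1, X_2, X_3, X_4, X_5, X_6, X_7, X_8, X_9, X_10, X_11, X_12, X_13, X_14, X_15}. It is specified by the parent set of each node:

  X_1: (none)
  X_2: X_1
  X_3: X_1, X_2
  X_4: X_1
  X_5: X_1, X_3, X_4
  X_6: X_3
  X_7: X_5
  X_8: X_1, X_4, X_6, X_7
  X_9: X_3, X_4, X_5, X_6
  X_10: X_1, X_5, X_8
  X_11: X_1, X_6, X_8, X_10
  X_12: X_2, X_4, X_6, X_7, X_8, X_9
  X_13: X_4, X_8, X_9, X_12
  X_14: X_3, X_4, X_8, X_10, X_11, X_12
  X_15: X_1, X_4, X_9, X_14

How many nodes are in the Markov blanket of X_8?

By definition, MB(X_8) is built from X_8's parents, X_8's children, and the co-parents of X_8.
Parents of X_8: X_1, X_4, X_6, X_7.
Children of X_8: X_10, X_11, X_12, X_13, X_14.
Parents of each child, excluding X_8:
  X_10's other parents are X_1, X_5.
  parents(X_11) \ {X_8} = {X_1, X_6, X_10}.
  X_12's other parents are X_2, X_4, X_6, X_7, X_9.
  parents(X_13) \ {X_8} = {X_4, X_9, X_12}.
  parents(X_14) \ {X_8} = {X_3, X_4, X_10, X_11, X_12}.
MB(X_8) = {X_1, X_2, X_3, X_4, X_5, X_6, X_7, X_9, X_10, X_11, X_12, X_13, X_14}, which has 13 nodes.

13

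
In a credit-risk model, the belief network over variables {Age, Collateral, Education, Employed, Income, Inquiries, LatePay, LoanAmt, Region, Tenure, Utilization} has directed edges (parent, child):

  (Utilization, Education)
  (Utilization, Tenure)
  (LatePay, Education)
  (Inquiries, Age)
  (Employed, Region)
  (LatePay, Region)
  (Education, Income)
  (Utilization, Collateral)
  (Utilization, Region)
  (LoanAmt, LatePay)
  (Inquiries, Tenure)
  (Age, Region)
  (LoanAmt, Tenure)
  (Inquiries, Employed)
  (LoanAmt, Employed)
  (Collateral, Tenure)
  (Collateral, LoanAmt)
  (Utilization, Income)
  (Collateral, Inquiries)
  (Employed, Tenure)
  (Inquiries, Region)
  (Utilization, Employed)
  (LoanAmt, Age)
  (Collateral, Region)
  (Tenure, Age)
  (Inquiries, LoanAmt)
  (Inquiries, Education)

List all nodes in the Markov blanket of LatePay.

{Age, Collateral, Education, Employed, Inquiries, LoanAmt, Region, Utilization}

LatePay's children: Education, Region.
Pa(LatePay) = {LoanAmt}.
Other parents of LatePay's children:
  Education: Inquiries, Utilization
  Region: Age, Collateral, Employed, Inquiries, Utilization
MB(LatePay) = {Age, Collateral, Education, Employed, Inquiries, LoanAmt, Region, Utilization}.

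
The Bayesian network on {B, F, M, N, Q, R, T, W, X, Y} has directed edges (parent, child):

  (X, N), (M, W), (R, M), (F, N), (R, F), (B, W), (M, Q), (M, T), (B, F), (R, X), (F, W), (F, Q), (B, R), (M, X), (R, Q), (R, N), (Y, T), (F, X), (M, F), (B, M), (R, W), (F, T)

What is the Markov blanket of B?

Pa(B) = {}.
Children of B: F, M, R, W.
Parents of each child, excluding B:
  R has no other parent.
  M also has parent R.
  F also has parents M, R.
  W also has parents F, M, R.
MB(B) = {F, M, R, W}.

{F, M, R, W}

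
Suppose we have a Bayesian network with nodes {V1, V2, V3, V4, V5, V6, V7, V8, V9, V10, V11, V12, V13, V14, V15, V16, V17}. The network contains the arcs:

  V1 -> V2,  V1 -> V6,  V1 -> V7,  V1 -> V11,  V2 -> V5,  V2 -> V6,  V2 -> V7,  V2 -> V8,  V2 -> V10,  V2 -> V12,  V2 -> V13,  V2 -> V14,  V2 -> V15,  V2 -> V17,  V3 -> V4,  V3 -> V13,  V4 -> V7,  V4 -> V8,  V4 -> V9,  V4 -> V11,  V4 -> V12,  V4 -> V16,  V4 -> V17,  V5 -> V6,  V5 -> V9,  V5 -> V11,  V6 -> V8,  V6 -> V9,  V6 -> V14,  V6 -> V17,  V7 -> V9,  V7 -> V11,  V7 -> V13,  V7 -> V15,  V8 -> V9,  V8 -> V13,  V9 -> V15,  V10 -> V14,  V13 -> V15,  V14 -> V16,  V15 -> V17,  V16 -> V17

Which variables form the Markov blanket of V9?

Recall MB(v) = parents ∪ children ∪ spouses, where spouses are the other parents of v's children.
Pa(V9) = {V4, V5, V6, V7, V8}.
Ch(V9) = {V15}.
For each child, the remaining parents (spouses of V9):
  parents(V15) \ {V9} = {V2, V7, V13}.
Taking the union gives {V2, V4, V5, V6, V7, V8, V13, V15}.

{V2, V4, V5, V6, V7, V8, V13, V15}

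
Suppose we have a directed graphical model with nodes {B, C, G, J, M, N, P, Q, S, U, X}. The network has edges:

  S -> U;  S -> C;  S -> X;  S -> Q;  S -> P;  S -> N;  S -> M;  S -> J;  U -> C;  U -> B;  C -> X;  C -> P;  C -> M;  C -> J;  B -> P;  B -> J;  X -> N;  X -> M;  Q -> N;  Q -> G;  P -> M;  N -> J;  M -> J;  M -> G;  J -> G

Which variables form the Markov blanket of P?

{B, C, M, S, X}

By definition, MB(P) is built from P's parents, P's children, and the co-parents of P.
Pa(P) = {B, C, S}.
Children of P: M.
Co-parents of P (other parents of its children):
  M: C, S, X
So the Markov blanket of P is {B, C, M, S, X}.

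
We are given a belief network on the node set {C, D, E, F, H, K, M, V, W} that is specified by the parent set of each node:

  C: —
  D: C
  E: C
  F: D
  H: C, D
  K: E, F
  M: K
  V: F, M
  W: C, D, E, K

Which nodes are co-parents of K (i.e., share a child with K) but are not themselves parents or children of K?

{C, D}

Children of K: M, W.
  M has no other parent.
  W's other parents are C, D, E.
Excluding nodes already adjacent to K (E, F, M, W), the co-parent-only contribution is {C, D}.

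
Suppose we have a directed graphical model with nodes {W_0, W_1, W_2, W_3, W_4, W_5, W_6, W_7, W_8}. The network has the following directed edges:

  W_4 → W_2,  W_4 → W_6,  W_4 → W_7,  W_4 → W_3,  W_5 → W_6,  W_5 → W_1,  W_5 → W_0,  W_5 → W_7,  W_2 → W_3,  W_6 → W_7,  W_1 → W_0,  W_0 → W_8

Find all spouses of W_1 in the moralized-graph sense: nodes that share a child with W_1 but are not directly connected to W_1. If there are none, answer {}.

{}

Children of W_1: W_0.
  parents(W_0) \ {W_1} = {W_5}.
Excluding nodes already adjacent to W_1 (W_0, W_5), the co-parent-only contribution is {}.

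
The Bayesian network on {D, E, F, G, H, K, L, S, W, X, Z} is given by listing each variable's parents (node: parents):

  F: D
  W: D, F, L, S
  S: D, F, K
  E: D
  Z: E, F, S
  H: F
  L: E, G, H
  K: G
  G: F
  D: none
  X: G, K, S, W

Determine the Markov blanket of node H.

H has parent F.
Children of H: L.
Parents of each child, excluding H:
  L's other parents are E, G.
So the Markov blanket of H is {E, F, G, L}.

{E, F, G, L}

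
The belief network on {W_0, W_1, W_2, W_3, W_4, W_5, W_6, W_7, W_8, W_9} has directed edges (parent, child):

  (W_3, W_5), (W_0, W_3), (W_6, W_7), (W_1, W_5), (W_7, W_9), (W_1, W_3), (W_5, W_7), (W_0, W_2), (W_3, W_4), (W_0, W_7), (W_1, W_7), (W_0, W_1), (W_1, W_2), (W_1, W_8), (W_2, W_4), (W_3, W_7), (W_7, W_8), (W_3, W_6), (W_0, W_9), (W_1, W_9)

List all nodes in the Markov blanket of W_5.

{W_0, W_1, W_3, W_6, W_7}

By definition, MB(W_5) is built from W_5's parents, W_5's children, and the co-parents of W_5.
Pa(W_5) = {W_1, W_3}.
Ch(W_5) = {W_7}.
Other parents of W_5's children:
  W_7: W_0, W_1, W_3, W_6
Union: {W_1, W_3} ∪ {W_7} ∪ {W_0, W_1, W_3, W_6} = {W_0, W_1, W_3, W_6, W_7}.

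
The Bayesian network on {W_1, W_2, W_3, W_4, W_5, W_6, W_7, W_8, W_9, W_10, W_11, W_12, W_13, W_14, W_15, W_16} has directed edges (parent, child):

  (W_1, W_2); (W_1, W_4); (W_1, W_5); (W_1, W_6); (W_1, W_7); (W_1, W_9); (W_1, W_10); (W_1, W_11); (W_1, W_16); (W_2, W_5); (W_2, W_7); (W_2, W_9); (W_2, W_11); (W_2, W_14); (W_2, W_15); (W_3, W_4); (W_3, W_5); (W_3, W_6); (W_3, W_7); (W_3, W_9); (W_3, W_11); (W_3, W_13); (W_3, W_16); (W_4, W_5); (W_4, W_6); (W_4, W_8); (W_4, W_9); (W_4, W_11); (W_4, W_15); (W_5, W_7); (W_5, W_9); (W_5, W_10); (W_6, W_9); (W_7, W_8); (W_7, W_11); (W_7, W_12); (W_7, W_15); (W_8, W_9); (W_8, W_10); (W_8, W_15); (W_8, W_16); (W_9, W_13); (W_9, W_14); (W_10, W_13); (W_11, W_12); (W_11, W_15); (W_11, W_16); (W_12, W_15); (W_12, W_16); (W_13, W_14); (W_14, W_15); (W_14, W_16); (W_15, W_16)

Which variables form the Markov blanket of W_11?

A node's Markov blanket = Pa ∪ Ch ∪ (parents of Ch other than the node itself).
W_11 has parents W_1, W_2, W_3, W_4, W_7.
Children of W_11: W_12, W_15, W_16.
For each child, the remaining parents (spouses of W_11):
  W_12: W_7
  W_15: W_2, W_4, W_7, W_8, W_12, W_14
  W_16: W_1, W_3, W_8, W_12, W_14, W_15
MB(W_11) = {W_1, W_2, W_3, W_4, W_7, W_8, W_12, W_14, W_15, W_16}.

{W_1, W_2, W_3, W_4, W_7, W_8, W_12, W_14, W_15, W_16}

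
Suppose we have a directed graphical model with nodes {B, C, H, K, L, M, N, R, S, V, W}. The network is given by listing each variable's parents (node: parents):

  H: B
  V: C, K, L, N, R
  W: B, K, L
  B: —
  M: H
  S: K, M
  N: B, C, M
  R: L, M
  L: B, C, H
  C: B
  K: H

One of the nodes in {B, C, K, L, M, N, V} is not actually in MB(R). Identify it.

Recall MB(v) = parents ∪ children ∪ spouses, where spouses are the other parents of v's children.
R has child V.
R's parents: L, M.
For each child, the remaining parents (spouses of R):
  parents(V) \ {R} = {C, K, L, N}.
MB(R) = {C, K, L, M, N, V}.
B is neither a parent, child, nor co-parent of R, so it does not belong.

B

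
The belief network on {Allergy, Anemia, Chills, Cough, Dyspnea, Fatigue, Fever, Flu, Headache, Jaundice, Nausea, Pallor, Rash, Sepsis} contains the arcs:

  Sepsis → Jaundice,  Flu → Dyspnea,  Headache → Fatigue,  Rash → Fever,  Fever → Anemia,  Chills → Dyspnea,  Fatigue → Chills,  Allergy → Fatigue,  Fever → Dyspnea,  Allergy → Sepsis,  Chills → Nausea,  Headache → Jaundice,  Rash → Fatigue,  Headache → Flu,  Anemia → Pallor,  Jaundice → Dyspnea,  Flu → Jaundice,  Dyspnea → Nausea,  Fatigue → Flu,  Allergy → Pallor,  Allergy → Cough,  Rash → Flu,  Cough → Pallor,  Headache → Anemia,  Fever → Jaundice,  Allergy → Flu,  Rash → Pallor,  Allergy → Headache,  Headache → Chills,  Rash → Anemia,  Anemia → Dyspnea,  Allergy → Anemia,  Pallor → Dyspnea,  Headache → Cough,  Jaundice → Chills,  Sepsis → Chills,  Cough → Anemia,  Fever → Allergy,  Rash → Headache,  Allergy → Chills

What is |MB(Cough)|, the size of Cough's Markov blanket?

A node's Markov blanket = Pa ∪ Ch ∪ (parents of Ch other than the node itself).
Cough has children Anemia, Pallor.
Cough's parents: Allergy, Headache.
For each child, the remaining parents (spouses of Cough):
  Anemia: Allergy, Fever, Headache, Rash
  Pallor: Allergy, Anemia, Rash
MB(Cough) = {Allergy, Anemia, Fever, Headache, Pallor, Rash}, which has 6 nodes.

6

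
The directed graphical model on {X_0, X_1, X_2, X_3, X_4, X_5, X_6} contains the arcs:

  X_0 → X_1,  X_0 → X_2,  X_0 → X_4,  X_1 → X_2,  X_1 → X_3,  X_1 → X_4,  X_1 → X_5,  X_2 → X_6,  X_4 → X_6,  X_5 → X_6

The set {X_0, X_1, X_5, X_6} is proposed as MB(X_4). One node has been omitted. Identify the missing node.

X_2

Ch(X_4) = {X_6}.
Pa(X_4) = {X_0, X_1}.
Other parents of X_4's children:
  parents(X_6) \ {X_4} = {X_2, X_5}.
MB(X_4) = {X_0, X_1, X_2, X_5, X_6}.
Comparing with the claimed set, X_2 is missing.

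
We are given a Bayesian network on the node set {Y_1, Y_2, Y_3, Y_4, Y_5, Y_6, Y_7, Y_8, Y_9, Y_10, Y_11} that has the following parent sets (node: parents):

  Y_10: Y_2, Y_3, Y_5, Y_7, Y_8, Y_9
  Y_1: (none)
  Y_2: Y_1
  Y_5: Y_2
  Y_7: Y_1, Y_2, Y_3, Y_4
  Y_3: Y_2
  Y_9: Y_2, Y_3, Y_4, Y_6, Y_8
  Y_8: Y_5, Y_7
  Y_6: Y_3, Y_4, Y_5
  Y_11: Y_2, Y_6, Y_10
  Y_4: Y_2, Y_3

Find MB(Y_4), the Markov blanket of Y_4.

By definition, MB(Y_4) is built from Y_4's parents, Y_4's children, and the co-parents of Y_4.
Y_4 has parents Y_2, Y_3.
Y_4 has children Y_6, Y_7, Y_9.
Other parents of Y_4's children:
  Y_6's other parents are Y_3, Y_5.
  Y_7 also has parents Y_1, Y_2, Y_3.
  Y_9's other parents are Y_2, Y_3, Y_6, Y_8.
Union: {Y_2, Y_3} ∪ {Y_6, Y_7, Y_9} ∪ {Y_1, Y_2, Y_3, Y_5, Y_6, Y_8} = {Y_1, Y_2, Y_3, Y_5, Y_6, Y_7, Y_8, Y_9}.

{Y_1, Y_2, Y_3, Y_5, Y_6, Y_7, Y_8, Y_9}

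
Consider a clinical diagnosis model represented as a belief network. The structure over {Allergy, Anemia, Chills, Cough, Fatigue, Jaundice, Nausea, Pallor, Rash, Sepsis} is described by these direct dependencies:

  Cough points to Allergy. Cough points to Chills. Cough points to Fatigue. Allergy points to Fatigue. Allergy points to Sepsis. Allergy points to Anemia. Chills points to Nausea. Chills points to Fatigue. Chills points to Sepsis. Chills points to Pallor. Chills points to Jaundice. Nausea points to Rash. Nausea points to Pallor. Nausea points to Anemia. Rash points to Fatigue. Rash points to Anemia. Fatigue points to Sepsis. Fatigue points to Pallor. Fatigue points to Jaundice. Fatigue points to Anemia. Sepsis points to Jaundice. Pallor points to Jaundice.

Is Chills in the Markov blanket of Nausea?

Yes

Chills is a parent of Nausea.
So Chills ∈ MB(Nausea).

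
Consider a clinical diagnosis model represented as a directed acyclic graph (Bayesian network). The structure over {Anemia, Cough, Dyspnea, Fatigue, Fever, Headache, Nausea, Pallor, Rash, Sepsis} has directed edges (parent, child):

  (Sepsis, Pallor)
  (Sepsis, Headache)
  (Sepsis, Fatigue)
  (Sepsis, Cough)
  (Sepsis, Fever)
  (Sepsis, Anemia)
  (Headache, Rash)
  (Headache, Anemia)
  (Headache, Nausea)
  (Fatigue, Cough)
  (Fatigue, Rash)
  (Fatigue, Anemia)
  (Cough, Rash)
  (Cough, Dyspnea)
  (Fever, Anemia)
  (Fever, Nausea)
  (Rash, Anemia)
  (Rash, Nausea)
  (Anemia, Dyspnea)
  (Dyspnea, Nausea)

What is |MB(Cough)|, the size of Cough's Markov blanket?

Cough's parents: Fatigue, Sepsis.
Ch(Cough) = {Dyspnea, Rash}.
For each child, the remaining parents (spouses of Cough):
  Rash's other parents are Fatigue, Headache.
  parents(Dyspnea) \ {Cough} = {Anemia}.
MB(Cough) = {Anemia, Dyspnea, Fatigue, Headache, Rash, Sepsis}, which has 6 nodes.

6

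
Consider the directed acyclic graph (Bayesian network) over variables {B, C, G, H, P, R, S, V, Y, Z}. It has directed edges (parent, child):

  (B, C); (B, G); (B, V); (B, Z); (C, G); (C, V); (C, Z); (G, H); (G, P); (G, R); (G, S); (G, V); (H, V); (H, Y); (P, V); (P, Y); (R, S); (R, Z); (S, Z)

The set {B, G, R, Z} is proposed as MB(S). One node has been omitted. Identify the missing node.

C

S's parents: G, R.
Ch(S) = {Z}.
For each child, the remaining parents (spouses of S):
  Z: B, C, R
MB(S) = {B, C, G, R, Z}.
Comparing with the claimed set, C is missing.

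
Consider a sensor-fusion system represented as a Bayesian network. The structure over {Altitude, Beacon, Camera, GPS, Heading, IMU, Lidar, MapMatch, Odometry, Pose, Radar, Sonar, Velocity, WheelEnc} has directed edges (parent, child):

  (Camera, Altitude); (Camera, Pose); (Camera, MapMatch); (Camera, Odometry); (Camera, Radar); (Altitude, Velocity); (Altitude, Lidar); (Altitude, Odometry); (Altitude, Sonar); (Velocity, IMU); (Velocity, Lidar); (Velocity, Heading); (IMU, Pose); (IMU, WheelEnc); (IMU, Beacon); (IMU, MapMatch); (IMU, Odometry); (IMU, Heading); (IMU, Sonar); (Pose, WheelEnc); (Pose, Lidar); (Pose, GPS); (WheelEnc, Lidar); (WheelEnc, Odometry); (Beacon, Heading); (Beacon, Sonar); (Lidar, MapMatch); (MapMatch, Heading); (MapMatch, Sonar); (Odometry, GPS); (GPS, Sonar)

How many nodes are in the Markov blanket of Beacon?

Ch(Beacon) = {Heading, Sonar}.
Beacon's parents: IMU.
Other parents of Beacon's children:
  Heading's other parents are IMU, MapMatch, Velocity.
  parents(Sonar) \ {Beacon} = {Altitude, GPS, IMU, MapMatch}.
MB(Beacon) = {Altitude, GPS, Heading, IMU, MapMatch, Sonar, Velocity}, which has 7 nodes.

7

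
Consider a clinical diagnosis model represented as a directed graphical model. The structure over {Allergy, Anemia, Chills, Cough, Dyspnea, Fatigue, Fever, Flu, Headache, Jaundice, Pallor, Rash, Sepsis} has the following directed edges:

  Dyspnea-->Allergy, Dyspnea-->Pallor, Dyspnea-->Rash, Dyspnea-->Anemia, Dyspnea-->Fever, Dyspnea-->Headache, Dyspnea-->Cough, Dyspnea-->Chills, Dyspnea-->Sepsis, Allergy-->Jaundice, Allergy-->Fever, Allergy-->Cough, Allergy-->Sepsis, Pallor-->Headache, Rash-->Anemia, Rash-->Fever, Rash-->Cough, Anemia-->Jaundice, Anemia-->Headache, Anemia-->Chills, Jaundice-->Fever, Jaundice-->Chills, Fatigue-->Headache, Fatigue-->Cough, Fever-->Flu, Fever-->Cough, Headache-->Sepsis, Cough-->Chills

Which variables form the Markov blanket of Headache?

{Allergy, Anemia, Dyspnea, Fatigue, Pallor, Sepsis}

Pa(Headache) = {Anemia, Dyspnea, Fatigue, Pallor}.
Ch(Headache) = {Sepsis}.
Other parents of Headache's children:
  Sepsis's other parents are Allergy, Dyspnea.
MB(Headache) = {Allergy, Anemia, Dyspnea, Fatigue, Pallor, Sepsis}.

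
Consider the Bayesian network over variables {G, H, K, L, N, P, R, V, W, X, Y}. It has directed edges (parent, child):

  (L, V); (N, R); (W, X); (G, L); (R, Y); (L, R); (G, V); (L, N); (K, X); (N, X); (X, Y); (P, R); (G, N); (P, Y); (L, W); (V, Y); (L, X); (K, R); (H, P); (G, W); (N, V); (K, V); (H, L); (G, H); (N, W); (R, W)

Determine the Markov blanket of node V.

The Markov blanket of a node is its parents, its children, and the other parents of its children.
Children of V: Y.
Parents of V: G, K, L, N.
Other parents of V's children:
  parents(Y) \ {V} = {P, R, X}.
So the Markov blanket of V is {G, K, L, N, P, R, X, Y}.

{G, K, L, N, P, R, X, Y}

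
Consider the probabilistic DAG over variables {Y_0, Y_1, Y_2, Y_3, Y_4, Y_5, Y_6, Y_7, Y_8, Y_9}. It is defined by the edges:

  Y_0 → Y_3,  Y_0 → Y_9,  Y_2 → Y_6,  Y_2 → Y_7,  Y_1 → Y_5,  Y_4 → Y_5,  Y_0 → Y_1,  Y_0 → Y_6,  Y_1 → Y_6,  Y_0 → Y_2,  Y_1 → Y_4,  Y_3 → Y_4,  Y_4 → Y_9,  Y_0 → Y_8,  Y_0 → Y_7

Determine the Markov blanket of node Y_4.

By definition, MB(Y_4) is built from Y_4's parents, Y_4's children, and the co-parents of Y_4.
Parents of Y_4: Y_1, Y_3.
Y_4's children: Y_5, Y_9.
Parents of each child, excluding Y_4:
  Y_5: Y_1
  Y_9: Y_0
MB(Y_4) = {Y_0, Y_1, Y_3, Y_5, Y_9}.

{Y_0, Y_1, Y_3, Y_5, Y_9}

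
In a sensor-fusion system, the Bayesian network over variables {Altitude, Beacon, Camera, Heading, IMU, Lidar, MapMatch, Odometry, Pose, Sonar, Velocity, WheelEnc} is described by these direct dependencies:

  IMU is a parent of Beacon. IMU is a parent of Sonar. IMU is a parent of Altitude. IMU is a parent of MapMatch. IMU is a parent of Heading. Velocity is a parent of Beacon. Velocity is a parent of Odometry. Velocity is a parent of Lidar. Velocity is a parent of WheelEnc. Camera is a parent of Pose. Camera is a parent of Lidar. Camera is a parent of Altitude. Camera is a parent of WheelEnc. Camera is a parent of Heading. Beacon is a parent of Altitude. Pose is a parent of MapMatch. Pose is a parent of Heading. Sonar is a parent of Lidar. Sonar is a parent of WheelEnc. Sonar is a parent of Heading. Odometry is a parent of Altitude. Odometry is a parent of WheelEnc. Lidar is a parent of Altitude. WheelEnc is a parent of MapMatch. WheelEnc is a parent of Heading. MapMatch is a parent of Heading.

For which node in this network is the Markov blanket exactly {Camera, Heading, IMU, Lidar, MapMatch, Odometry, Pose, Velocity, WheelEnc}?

Sonar

The target node must have every member of {Camera, Heading, IMU, Lidar, MapMatch, Odometry, Pose, Velocity, WheelEnc} as a parent, child, or co-parent, and no others.
Parents of Sonar: IMU; children: Heading, Lidar, WheelEnc; co-parents: Camera, IMU, MapMatch, Odometry, Pose, Velocity, WheelEnc.
These exactly cover the given set, so the node is Sonar.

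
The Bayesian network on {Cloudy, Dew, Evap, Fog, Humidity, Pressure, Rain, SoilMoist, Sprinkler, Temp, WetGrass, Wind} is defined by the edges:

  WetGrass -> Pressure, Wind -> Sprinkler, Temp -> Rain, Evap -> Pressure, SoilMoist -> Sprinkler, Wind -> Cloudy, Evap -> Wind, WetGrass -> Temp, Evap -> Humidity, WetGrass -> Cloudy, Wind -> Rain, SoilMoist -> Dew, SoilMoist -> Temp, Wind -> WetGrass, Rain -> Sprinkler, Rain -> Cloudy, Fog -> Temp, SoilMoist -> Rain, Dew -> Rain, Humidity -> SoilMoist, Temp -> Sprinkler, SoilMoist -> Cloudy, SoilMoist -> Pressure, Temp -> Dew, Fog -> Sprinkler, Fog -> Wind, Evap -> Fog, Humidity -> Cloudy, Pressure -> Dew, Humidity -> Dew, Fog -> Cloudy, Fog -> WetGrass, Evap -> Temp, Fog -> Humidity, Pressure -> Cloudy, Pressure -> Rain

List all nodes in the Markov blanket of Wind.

Wind has parents Evap, Fog.
Wind's children: Cloudy, Rain, Sprinkler, WetGrass.
Co-parents of Wind (other parents of its children):
  WetGrass's other parent is Fog.
  Rain's other parents are Dew, Pressure, SoilMoist, Temp.
  Sprinkler's other parents are Fog, Rain, SoilMoist, Temp.
  Cloudy's other parents are Fog, Humidity, Pressure, Rain, SoilMoist, WetGrass.
MB(Wind) = {Cloudy, Dew, Evap, Fog, Humidity, Pressure, Rain, SoilMoist, Sprinkler, Temp, WetGrass}.

{Cloudy, Dew, Evap, Fog, Humidity, Pressure, Rain, SoilMoist, Sprinkler, Temp, WetGrass}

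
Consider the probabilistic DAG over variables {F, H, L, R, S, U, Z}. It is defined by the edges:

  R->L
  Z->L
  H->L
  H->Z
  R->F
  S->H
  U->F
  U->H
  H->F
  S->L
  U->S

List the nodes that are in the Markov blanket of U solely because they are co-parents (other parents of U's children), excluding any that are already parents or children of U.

{R}

Children of U: F, H, S.
  S: no additional parents.
  H also has parent S.
  F also has parents H, R.
Excluding nodes already adjacent to U (F, H, S), the co-parent-only contribution is {R}.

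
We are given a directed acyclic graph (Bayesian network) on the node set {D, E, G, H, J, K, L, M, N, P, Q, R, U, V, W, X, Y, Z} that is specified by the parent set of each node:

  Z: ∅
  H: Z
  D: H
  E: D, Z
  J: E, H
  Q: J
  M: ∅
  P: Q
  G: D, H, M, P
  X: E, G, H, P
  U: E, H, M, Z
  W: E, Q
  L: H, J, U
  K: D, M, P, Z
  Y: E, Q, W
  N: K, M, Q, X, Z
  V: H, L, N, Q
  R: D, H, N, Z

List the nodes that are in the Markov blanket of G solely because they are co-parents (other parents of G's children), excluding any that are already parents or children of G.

Children of G: X.
  X also has parents E, H, P.
Excluding nodes already adjacent to G (D, H, M, P, X), the co-parent-only contribution is {E}.

{E}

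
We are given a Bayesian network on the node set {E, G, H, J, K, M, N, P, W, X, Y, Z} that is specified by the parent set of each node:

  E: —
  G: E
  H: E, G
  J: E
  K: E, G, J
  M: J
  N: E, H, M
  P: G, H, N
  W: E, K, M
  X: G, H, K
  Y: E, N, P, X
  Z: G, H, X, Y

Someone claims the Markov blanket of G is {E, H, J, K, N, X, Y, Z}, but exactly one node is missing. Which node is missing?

The Markov blanket of a node is its parents, its children, and the other parents of its children.
Ch(G) = {H, K, P, X, Z}.
Parents of G: E.
Other parents of G's children:
  H's other parent is E.
  K's other parents are E, J.
  parents(P) \ {G} = {H, N}.
  parents(X) \ {G} = {H, K}.
  Z also has parents H, X, Y.
MB(G) = {E, H, J, K, N, P, X, Y, Z}.
Comparing with the claimed set, P is missing.

P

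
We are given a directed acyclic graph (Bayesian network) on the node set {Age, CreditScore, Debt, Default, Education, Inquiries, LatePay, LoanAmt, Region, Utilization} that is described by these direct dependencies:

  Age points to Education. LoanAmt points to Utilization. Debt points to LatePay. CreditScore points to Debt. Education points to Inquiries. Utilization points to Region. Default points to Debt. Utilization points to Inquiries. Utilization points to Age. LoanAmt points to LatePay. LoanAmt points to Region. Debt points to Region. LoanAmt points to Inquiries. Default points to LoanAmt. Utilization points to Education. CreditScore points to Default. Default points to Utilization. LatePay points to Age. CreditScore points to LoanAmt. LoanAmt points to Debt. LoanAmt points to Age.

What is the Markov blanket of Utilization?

A node's Markov blanket = Pa ∪ Ch ∪ (parents of Ch other than the node itself).
Children of Utilization: Age, Education, Inquiries, Region.
Utilization's parents: Default, LoanAmt.
For each child, the remaining parents (spouses of Utilization):
  parents(Region) \ {Utilization} = {Debt, LoanAmt}.
  Age's other parents are LatePay, LoanAmt.
  Education also has parent Age.
  parents(Inquiries) \ {Utilization} = {Education, LoanAmt}.
So the Markov blanket of Utilization is {Age, Debt, Default, Education, Inquiries, LatePay, LoanAmt, Region}.

{Age, Debt, Default, Education, Inquiries, LatePay, LoanAmt, Region}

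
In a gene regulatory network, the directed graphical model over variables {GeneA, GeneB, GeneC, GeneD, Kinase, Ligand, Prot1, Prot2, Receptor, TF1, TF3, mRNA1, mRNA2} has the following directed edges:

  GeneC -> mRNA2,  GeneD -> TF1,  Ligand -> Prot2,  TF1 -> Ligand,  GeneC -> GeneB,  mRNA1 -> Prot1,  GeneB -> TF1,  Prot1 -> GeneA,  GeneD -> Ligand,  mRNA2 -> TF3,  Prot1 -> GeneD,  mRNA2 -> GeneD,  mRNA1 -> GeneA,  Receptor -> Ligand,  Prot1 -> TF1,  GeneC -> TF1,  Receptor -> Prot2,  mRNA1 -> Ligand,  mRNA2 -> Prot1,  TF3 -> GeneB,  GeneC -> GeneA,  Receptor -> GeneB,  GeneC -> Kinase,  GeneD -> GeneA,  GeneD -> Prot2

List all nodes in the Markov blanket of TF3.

{GeneB, GeneC, Receptor, mRNA2}

A node's Markov blanket = Pa ∪ Ch ∪ (parents of Ch other than the node itself).
Pa(TF3) = {mRNA2}.
Ch(TF3) = {GeneB}.
Co-parents of TF3 (other parents of its children):
  GeneB also has parents GeneC, Receptor.
Taking the union gives {GeneB, GeneC, Receptor, mRNA2}.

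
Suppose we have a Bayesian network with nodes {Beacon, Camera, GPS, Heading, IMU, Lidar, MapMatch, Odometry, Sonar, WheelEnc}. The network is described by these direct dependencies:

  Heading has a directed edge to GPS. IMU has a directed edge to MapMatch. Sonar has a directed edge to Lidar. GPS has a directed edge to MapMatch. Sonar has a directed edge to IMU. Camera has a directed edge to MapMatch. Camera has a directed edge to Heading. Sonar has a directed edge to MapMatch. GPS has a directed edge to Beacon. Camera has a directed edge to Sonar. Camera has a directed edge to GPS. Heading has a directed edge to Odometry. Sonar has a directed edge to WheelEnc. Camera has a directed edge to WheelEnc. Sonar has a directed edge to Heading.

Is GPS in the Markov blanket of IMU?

Yes

GPS is a co-parent of IMU: both are parents of MapMatch.
So GPS ∈ MB(IMU).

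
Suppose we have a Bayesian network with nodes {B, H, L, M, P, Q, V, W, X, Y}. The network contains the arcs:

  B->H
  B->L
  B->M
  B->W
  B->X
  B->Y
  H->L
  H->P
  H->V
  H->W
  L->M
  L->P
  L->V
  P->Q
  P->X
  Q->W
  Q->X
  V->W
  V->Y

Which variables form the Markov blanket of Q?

A node's Markov blanket = Pa ∪ Ch ∪ (parents of Ch other than the node itself).
Pa(Q) = {P}.
Ch(Q) = {W, X}.
Co-parents of Q (other parents of its children):
  W: B, H, V
  X: B, P
Taking the union gives {B, H, P, V, W, X}.

{B, H, P, V, W, X}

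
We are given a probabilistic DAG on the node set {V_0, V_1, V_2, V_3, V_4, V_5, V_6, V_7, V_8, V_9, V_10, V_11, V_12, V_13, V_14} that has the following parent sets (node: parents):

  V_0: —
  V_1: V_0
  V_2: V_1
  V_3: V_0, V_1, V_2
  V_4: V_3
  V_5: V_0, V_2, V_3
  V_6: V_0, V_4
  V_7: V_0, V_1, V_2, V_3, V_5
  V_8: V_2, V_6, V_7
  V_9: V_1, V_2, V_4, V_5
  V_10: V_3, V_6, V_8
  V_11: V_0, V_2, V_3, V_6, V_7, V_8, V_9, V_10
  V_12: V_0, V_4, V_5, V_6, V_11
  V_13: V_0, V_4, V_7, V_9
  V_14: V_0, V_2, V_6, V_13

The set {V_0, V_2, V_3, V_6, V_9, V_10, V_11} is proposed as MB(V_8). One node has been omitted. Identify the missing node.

The Markov blanket of a node is its parents, its children, and the other parents of its children.
Children of V_8: V_10, V_11.
Pa(V_8) = {V_2, V_6, V_7}.
Other parents of V_8's children:
  V_10 also has parents V_3, V_6.
  parents(V_11) \ {V_8} = {V_0, V_2, V_3, V_6, V_7, V_9, V_10}.
MB(V_8) = {V_0, V_2, V_3, V_6, V_7, V_9, V_10, V_11}.
Comparing with the claimed set, V_7 is missing.

V_7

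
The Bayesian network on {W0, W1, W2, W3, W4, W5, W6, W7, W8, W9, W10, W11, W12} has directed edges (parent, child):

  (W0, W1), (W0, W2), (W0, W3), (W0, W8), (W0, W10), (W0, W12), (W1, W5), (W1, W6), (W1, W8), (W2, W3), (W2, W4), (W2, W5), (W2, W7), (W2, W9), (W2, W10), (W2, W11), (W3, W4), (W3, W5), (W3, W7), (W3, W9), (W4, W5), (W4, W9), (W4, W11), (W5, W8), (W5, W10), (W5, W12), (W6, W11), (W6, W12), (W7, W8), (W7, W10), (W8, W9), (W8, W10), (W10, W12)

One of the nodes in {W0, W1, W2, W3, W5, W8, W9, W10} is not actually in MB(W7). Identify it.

W9

The Markov blanket of a node is its parents, its children, and the other parents of its children.
W7's parents: W2, W3.
W7 has children W8, W10.
Other parents of W7's children:
  W8's other parents are W0, W1, W5.
  parents(W10) \ {W7} = {W0, W2, W5, W8}.
MB(W7) = {W0, W1, W2, W3, W5, W8, W10}.
W9 is neither a parent, child, nor co-parent of W7, so it does not belong.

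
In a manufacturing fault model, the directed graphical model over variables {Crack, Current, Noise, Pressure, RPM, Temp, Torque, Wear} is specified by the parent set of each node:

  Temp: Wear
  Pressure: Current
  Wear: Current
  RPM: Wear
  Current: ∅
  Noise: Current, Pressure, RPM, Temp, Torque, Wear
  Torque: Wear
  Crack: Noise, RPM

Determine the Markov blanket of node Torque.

Torque has parent Wear.
Children of Torque: Noise.
Co-parents of Torque (other parents of its children):
  Noise: Current, Pressure, RPM, Temp, Wear
So the Markov blanket of Torque is {Current, Noise, Pressure, RPM, Temp, Wear}.

{Current, Noise, Pressure, RPM, Temp, Wear}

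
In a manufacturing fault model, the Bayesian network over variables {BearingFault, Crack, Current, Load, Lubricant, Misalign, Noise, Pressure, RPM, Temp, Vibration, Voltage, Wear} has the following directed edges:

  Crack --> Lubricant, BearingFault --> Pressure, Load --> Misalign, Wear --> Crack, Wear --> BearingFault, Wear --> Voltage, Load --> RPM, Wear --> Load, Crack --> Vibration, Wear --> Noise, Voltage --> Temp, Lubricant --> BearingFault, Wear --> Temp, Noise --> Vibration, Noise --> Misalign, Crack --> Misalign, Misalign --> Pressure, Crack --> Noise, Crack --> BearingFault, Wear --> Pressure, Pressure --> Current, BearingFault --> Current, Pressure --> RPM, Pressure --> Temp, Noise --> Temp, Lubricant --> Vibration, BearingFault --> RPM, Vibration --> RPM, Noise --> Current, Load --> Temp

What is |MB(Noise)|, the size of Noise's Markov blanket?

Ch(Noise) = {Current, Misalign, Temp, Vibration}.
Noise has parents Crack, Wear.
Parents of each child, excluding Noise:
  Misalign's other parents are Crack, Load.
  parents(Temp) \ {Noise} = {Load, Pressure, Voltage, Wear}.
  Vibration's other parents are Crack, Lubricant.
  Current's other parents are BearingFault, Pressure.
MB(Noise) = {BearingFault, Crack, Current, Load, Lubricant, Misalign, Pressure, Temp, Vibration, Voltage, Wear}, which has 11 nodes.

11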